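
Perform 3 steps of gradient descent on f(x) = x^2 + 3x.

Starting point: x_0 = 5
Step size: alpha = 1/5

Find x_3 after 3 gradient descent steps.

f(x) = x^2 + 3x, f'(x) = 2x + (3)
Step 1: f'(5) = 13, x_1 = 5 - 1/5 * 13 = 12/5
Step 2: f'(12/5) = 39/5, x_2 = 12/5 - 1/5 * 39/5 = 21/25
Step 3: f'(21/25) = 117/25, x_3 = 21/25 - 1/5 * 117/25 = -12/125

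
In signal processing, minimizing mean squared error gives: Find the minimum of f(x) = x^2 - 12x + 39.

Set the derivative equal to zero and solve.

f(x) = x^2 - 12x + 39
f'(x) = 2x + (-12) = 0
x = 12/2 = 6
f(6) = 3
Since f''(x) = 2 > 0, this is a minimum.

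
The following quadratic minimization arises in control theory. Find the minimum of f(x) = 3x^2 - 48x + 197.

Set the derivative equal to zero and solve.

f(x) = 3x^2 - 48x + 197
f'(x) = 6x + (-48) = 0
x = 48/6 = 8
f(8) = 5
Since f''(x) = 6 > 0, this is a minimum.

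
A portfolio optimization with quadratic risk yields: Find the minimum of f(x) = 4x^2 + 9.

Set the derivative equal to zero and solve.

f(x) = 4x^2 + 9
f'(x) = 8x + (0) = 0
x = 0/8 = 0
f(0) = 9
Since f''(x) = 8 > 0, this is a minimum.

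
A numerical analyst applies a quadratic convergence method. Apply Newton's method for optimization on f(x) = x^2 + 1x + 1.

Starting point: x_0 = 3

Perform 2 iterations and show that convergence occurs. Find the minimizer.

f(x) = x^2 + 1x + 1, f'(x) = 2x + (1), f''(x) = 2
Step 1: f'(3) = 7, x_1 = 3 - 7/2 = -1/2
Step 2: f'(-1/2) = 0, x_2 = -1/2 (converged)
Newton's method converges in 1 step for quadratics.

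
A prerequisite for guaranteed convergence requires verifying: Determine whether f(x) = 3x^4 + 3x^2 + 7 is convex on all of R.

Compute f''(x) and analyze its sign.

f(x) = 3x^4 + 3x^2 + 7
f'(x) = 12x^3 + 6x
f''(x) = 36x^2 + 6
f''(x) = 36x^2 + 6 >= 6 > 0 for all x
Therefore, f is convex on R.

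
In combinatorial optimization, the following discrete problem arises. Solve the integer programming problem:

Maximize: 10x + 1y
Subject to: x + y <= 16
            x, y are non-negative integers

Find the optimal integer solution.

Objective: 10x + 1y, constraint: x + y <= 16
Coefficient of x is 10 >= coefficient of y is 1, so allocate the entire budget to x.
Optimal: x = 16, y = 0, value = 160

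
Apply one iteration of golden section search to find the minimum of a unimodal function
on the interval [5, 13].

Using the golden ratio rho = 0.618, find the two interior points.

Golden section search on [5, 13].
Golden ratio rho = 0.618 (approx).
Interior points:
  x_1 = 5 + (1-0.618)*8 = 8.0560
  x_2 = 5 + 0.618*8 = 9.9440
Compare f(x_1) and f(x_2) to determine which subinterval to keep.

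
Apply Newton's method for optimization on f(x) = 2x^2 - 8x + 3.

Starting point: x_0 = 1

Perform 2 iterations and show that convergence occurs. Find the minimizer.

f(x) = 2x^2 - 8x + 3, f'(x) = 4x + (-8), f''(x) = 4
Step 1: f'(1) = -4, x_1 = 1 - -4/4 = 2
Step 2: f'(2) = 0, x_2 = 2 (converged)
Newton's method converges in 1 step for quadratics.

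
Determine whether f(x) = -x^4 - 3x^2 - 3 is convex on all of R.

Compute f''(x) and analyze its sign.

f(x) = -x^4 - 3x^2 - 3
f'(x) = -4x^3 + -6x
f''(x) = -12x^2 + -6
f''(x) = -12x^2 + -6 <= -6 < 0 for all x
Therefore, f is concave on R.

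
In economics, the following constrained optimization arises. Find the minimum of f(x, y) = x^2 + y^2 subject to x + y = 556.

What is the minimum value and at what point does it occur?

Substitute y = 556 - x into f(x,y) = x^2 + y^2:
g(x) = x^2 + (556 - x)^2 = 2x^2 - 1112x + 309136
g'(x) = 4x - 1112 = 0  =>  x = 278
y = 556 - 278 = 278
Minimum value = 278^2 + 278^2 = 154568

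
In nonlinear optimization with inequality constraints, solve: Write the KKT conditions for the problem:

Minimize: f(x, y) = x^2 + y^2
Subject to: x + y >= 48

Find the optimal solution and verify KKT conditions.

KKT conditions for min x^2 + y^2 s.t. x + y >= 48:
Stationarity: 2x = mu, 2y = mu
So x = y = mu/2.
Complementary slackness: mu*(x + y - 48) = 0
Primal feasibility: x + y >= 48; dual feasibility: mu >= 0
If mu = 0 then x = y = 0, but 0 + 0 < 48 is infeasible, so the constraint is active.
Constraint active: x + y = 2*(mu/2) = 48 => mu = 48
x = y = 24, f = 1152
Verify: stationarity 2*24 = 48 = mu; primal 24 + 24 = 48 >= 48; dual mu = 48 >= 0; complementary slackness 48*(48 - 48) = 0. All KKT conditions hold.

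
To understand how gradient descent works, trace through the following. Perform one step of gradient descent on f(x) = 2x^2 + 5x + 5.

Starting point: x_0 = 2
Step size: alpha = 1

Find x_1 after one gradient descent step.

f(x) = 2x^2 + 5x + 5
f'(x) = 4x + 5
f'(2) = 4*2 + (5) = 13
x_1 = x_0 - alpha * f'(x_0) = 2 - 1 * 13 = -11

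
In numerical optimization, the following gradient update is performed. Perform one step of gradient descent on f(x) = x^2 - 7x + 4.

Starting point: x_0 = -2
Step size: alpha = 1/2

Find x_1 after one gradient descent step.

f(x) = x^2 - 7x + 4
f'(x) = 2x - 7
f'(-2) = 2*-2 + (-7) = -11
x_1 = x_0 - alpha * f'(x_0) = -2 - 1/2 * -11 = 7/2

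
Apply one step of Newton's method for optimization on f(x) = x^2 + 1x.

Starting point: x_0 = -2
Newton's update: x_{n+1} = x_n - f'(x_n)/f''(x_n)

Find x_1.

f(x) = x^2 + 1x
f'(x) = 2x + (1), f''(x) = 2
Newton step: x_1 = x_0 - f'(x_0)/f''(x_0)
f'(-2) = -3
x_1 = -2 - -3/2 = -1/2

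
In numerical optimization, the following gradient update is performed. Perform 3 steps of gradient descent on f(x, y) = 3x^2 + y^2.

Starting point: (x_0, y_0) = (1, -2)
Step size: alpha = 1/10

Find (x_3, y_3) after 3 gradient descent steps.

f(x,y) = 3x^2 + y^2
grad_x = 6x + 0y, grad_y = 2y + 0x
Step 1: grad = (6, -4), (2/5, -8/5)
Step 2: grad = (12/5, -16/5), (4/25, -32/25)
Step 3: grad = (24/25, -64/25), (8/125, -128/125)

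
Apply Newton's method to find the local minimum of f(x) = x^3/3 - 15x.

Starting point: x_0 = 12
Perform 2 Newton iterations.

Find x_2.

f(x) = x^3/3 - 15x
f'(x) = x^2 - 15, f''(x) = 2x
Newton update: x_{n+1} = x_n - (x_n^2 - 15)/(2*x_n)
Step 1: x_0 = 12, f'=129, f''=24, x_1 = 53/8
Step 2: x_1 = 53/8, f'=1849/64, f''=53/4, x_2 = 3769/848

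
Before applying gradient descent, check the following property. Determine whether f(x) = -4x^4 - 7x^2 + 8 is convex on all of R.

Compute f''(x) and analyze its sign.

f(x) = -4x^4 - 7x^2 + 8
f'(x) = -16x^3 + -14x
f''(x) = -48x^2 + -14
f''(x) = -48x^2 + -14 <= -14 < 0 for all x
Therefore, f is concave on R.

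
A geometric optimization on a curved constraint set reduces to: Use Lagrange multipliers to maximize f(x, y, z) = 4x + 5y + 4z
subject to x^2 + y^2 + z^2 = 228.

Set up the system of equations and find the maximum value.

Lagrange conditions: 4 = 2*lambda*x, 5 = 2*lambda*y, 4 = 2*lambda*z
So x:4 = y:5 = z:4, i.e. x = 4t, y = 5t, z = 4t
Constraint: t^2*(4^2 + 5^2 + 4^2) = 228
  t^2 * 57 = 228  =>  t = sqrt(4)
Maximum = 4*4t + 5*5t + 4*4t = 57*sqrt(4) = 114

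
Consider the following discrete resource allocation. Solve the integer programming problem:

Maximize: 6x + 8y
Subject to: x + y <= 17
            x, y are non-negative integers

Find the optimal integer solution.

Objective: 6x + 8y, constraint: x + y <= 17
Coefficient of y is 8 > coefficient of x is 6, so allocate the entire budget to y.
Optimal: x = 0, y = 17, value = 136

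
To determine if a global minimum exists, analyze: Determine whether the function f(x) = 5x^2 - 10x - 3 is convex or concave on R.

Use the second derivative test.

f(x) = 5x^2 - 10x - 3
f'(x) = 10x - 10
f''(x) = 10
Since f''(x) = 10 > 0 for all x, f is convex on R.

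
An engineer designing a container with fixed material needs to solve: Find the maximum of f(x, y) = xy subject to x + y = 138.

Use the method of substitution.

Substitute y = 138 - x into f(x,y) = xy:
g(x) = x(138 - x) = 138x - x^2
g'(x) = 138 - 2x = 0  =>  x = 69
y = 138 - 69 = 69
Maximum value = 69 * 69 = 4761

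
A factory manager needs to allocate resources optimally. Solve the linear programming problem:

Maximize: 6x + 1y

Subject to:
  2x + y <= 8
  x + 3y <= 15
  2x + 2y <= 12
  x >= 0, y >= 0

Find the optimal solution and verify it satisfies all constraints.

Feasible vertices: (0, 0), (0, 5), (3/2, 9/2), (2, 4), (4, 0)
Objective 6x + 1y at each vertex:
  (0, 0): 0
  (0, 5): 5
  (3/2, 9/2): 27/2
  (2, 4): 16
  (4, 0): 24
Maximum is 24 at (4, 0).
Verify constraints at (x, y) = (4, 0):
  2*4 + 1*0 = 8 <= 8 (active)
  1*4 + 3*0 = 4 <= 15
  2*4 + 2*0 = 8 <= 12
  x = 4 >= 0, y = 0 >= 0. All constraints satisfied.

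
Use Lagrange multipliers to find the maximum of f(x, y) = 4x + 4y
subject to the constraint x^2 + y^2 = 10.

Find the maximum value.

Set up Lagrange conditions: grad f = lambda * grad g
  4 = 2*lambda*x
  4 = 2*lambda*y
From these: x/y = 4/4, so x = 4t, y = 4t for some t.
Substitute into constraint: (4t)^2 + (4t)^2 = 10
  t^2 * 32 = 10
  t = sqrt(10/32)
Maximum = 4*x + 4*y = (4^2 + 4^2)*t = 32 * sqrt(10/32) = sqrt(320)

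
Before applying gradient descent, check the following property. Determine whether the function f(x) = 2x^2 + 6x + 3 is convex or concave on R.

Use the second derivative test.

f(x) = 2x^2 + 6x + 3
f'(x) = 4x + 6
f''(x) = 4
Since f''(x) = 4 > 0 for all x, f is convex on R.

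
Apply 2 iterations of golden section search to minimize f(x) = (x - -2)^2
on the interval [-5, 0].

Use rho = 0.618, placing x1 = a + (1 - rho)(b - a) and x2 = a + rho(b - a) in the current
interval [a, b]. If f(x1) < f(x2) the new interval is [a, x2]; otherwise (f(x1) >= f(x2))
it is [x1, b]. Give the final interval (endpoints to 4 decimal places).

Golden section search for min of f(x) = (x - -2)^2 on [-5, 0].
Each step: x1 = a + (1 - rho)(b - a), x2 = a + rho(b - a); if f(x1) < f(x2) keep [a, x2], otherwise keep [x1, b].
Step 1: [-5.0000, 0.0000], x1=-3.0900 (f=1.1881), x2=-1.9100 (f=0.0081); f(x1) > f(x2) => keep [-3.0900, 0.0000]
Step 2: [-3.0900, 0.0000], x1=-1.9096 (f=0.0082), x2=-1.1804 (f=0.6718); f(x1) < f(x2) => keep [-3.0900, -1.1804]
Final interval: [-3.0900, -1.1804]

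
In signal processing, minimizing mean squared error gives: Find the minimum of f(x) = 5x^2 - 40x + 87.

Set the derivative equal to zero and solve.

f(x) = 5x^2 - 40x + 87
f'(x) = 10x + (-40) = 0
x = 40/10 = 4
f(4) = 7
Since f''(x) = 10 > 0, this is a minimum.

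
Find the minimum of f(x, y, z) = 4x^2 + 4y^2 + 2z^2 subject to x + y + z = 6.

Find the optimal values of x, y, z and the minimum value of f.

Using Lagrange multipliers on f = 4x^2 + 4y^2 + 2z^2 with constraint x + y + z = 6:
Conditions: 2*4*x = lambda, 2*4*y = lambda, 2*2*z = lambda
So x = lambda/8, y = lambda/8, z = lambda/4
Substituting into constraint: lambda * (1/2) = 6
lambda = 12
x = 3/2, y = 3/2, z = 3
Minimum value = 36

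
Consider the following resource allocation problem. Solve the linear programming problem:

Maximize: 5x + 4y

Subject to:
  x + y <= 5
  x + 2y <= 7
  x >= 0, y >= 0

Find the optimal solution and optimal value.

Feasible vertices: (0, 0), (0, 7/2), (3, 2), (5, 0)
Objective 5x + 4y at each:
  (0, 0): 0
  (0, 7/2): 14
  (3, 2): 23
  (5, 0): 25
Maximum is 25 at (5, 0).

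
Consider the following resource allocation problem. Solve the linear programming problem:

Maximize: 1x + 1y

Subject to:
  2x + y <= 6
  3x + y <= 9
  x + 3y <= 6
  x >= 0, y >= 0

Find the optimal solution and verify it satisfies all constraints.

Feasible vertices: (0, 0), (0, 2), (12/5, 6/5), (3, 0)
Objective 1x + 1y at each vertex:
  (0, 0): 0
  (0, 2): 2
  (12/5, 6/5): 18/5
  (3, 0): 3
Maximum is 18/5 at (12/5, 6/5).
Verify constraints at (x, y) = (12/5, 6/5):
  2*(12/5) + 1*(6/5) = 6 <= 6 (active)
  3*(12/5) + 1*(6/5) = 42/5 <= 9
  1*(12/5) + 3*(6/5) = 6 <= 6 (active)
  x = 12/5 >= 0, y = 6/5 >= 0. All constraints satisfied.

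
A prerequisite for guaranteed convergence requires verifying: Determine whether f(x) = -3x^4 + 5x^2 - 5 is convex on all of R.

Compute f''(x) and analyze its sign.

f(x) = -3x^4 + 5x^2 - 5
f'(x) = -12x^3 + 10x
f''(x) = -36x^2 + 10
f''(x) = -36x^2 + 10 -> -inf as |x| -> inf
Therefore, f is not globally convex on R.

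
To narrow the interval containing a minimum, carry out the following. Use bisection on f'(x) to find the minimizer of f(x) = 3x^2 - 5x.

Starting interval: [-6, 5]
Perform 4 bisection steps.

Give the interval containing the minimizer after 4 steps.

Finding critical point of f(x) = 3x^2 - 5x using bisection on f'(x) = 6x + -5.
f'(x) = 0 when x = 5/6.
Starting interval: [-6, 5]
Step 1: mid = -1/2, f'(mid) = -8, new interval = [-1/2, 5]
Step 2: mid = 9/4, f'(mid) = 17/2, new interval = [-1/2, 9/4]
Step 3: mid = 7/8, f'(mid) = 1/4, new interval = [-1/2, 7/8]
Step 4: mid = 3/16, f'(mid) = -31/8, new interval = [3/16, 7/8]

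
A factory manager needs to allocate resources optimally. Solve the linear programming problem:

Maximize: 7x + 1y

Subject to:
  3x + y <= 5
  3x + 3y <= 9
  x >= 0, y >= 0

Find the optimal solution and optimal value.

Feasible vertices: (0, 0), (0, 3), (1, 2), (5/3, 0)
Objective 7x + 1y at each:
  (0, 0): 0
  (0, 3): 3
  (1, 2): 9
  (5/3, 0): 35/3
Maximum is 35/3 at (5/3, 0).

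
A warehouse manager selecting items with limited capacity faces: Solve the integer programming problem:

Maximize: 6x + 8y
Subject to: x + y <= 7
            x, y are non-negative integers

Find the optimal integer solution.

Objective: 6x + 8y, constraint: x + y <= 7
Coefficient of y is 8 > coefficient of x is 6, so allocate the entire budget to y.
Optimal: x = 0, y = 7, value = 56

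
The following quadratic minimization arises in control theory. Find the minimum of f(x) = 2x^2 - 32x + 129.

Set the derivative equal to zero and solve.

f(x) = 2x^2 - 32x + 129
f'(x) = 4x + (-32) = 0
x = 32/4 = 8
f(8) = 1
Since f''(x) = 4 > 0, this is a minimum.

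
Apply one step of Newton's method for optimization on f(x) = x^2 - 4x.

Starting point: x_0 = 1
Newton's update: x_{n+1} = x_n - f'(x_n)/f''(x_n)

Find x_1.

f(x) = x^2 - 4x
f'(x) = 2x + (-4), f''(x) = 2
Newton step: x_1 = x_0 - f'(x_0)/f''(x_0)
f'(1) = -2
x_1 = 1 - -2/2 = 2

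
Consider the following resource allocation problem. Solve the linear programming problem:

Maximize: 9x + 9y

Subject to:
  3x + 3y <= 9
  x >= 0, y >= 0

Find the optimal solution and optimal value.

The feasible region has vertices at [(0, 0), (3, 0), (0, 3)].
Checking objective 9x + 9y at each vertex:
  (0, 0): 9*0 + 9*0 = 0
  (3, 0): 9*3 + 9*0 = 27
  (0, 3): 9*0 + 9*3 = 27
Maximum is 27 at (3, 0).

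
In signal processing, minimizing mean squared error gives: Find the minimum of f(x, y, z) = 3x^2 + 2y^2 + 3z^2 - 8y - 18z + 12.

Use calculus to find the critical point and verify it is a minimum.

f(x,y,z) = 3x^2 + 2y^2 + 3z^2 - 8y - 18z + 12
df/dx = 6x + (0) = 0 => x = 0
df/dy = 4y + (-8) = 0 => y = 2
df/dz = 6z + (-18) = 0 => z = 3
f(0,2,3) = 3*(0)^2 + 2*(2)^2 + 3*(3)^2 + -8*(2) + -18*(3) + 12 = -23
Hessian is diagonal with entries 6, 4, 6 > 0, confirmed minimum.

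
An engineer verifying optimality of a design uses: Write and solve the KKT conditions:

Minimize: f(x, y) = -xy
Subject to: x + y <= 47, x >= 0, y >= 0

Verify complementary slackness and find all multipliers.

Problem: min -xy s.t. x + y <= 47 (multiplier lambda), x >= 0 (mu_x), y >= 0 (mu_y)
KKT stationarity: -y + lambda - mu_x = 0, -x + lambda - mu_y = 0, with lambda, mu_x, mu_y >= 0
Complementary slackness: lambda*(x + y - 47) = 0, mu_x*x = 0, mu_y*y = 0
If lambda = 0: y = -mu_x <= 0 and x = -mu_y <= 0 force x = y = 0 with f = 0; but x = y = 47/2 is feasible with f = -2209/4 < 0, so this is not the minimum. Hence lambda > 0 and x + y = 47.
Try x > 0, y > 0 (so mu_x = mu_y = 0): y = lambda, x = lambda => x = y = lambda
x + y = 47 => 2*lambda = 47 => lambda = 47/2
x* = y* = 47/2 > 0, consistent with mu_x = mu_y = 0.
(Any feasible point with x = 0 or y = 0 has f = 0 > -2209/4, so the minimum is not on those boundaries.)
min(-xy) = -2209/4 (i.e. max xy = 2209/4)
Multipliers: lambda = 47/2, mu_x = 0, mu_y = 0
Complementary slackness: lambda*(x + y - 47) = 47/2*(47/2 + 47/2 - 47) = 0, mu_x*x = 0*47/2 = 0, mu_y*y = 0*47/2 = 0. Satisfied.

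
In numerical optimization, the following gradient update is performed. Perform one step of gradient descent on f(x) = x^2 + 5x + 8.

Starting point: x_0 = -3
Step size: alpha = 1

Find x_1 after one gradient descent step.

f(x) = x^2 + 5x + 8
f'(x) = 2x + 5
f'(-3) = 2*-3 + (5) = -1
x_1 = x_0 - alpha * f'(x_0) = -3 - 1 * -1 = -2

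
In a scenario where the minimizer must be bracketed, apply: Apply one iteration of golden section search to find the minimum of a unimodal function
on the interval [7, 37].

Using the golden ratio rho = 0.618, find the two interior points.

Golden section search on [7, 37].
Golden ratio rho = 0.618 (approx).
Interior points:
  x_1 = 7 + (1-0.618)*30 = 18.4600
  x_2 = 7 + 0.618*30 = 25.5400
Compare f(x_1) and f(x_2) to determine which subinterval to keep.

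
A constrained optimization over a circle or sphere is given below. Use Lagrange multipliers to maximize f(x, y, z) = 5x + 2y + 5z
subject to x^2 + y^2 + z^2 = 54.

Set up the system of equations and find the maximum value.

Lagrange conditions: 5 = 2*lambda*x, 2 = 2*lambda*y, 5 = 2*lambda*z
So x:5 = y:2 = z:5, i.e. x = 5t, y = 2t, z = 5t
Constraint: t^2*(5^2 + 2^2 + 5^2) = 54
  t^2 * 54 = 54  =>  t = sqrt(1)
Maximum = 5*5t + 2*2t + 5*5t = 54*sqrt(1) = 54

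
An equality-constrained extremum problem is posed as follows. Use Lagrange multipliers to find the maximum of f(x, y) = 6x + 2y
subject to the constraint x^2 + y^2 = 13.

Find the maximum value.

Set up Lagrange conditions: grad f = lambda * grad g
  6 = 2*lambda*x
  2 = 2*lambda*y
From these: x/y = 6/2, so x = 6t, y = 2t for some t.
Substitute into constraint: (6t)^2 + (2t)^2 = 13
  t^2 * 40 = 13
  t = sqrt(13/40)
Maximum = 6*x + 2*y = (6^2 + 2^2)*t = 40 * sqrt(13/40) = sqrt(520)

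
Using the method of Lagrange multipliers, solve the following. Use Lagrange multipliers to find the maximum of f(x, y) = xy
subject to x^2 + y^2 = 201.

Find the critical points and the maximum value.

Lagrange conditions: y = 2*lambda*x and x = 2*lambda*y
If x = 0 then y = 0, violating the constraint, so x, y != 0.
Dividing: y/x = x/y => x^2 = y^2 => y = x or y = -x
Constraint: 2x^2 = 201 => x^2 = 201/2 => x = +/-sqrt(201/2)
Critical points: (sqrt(201/2), sqrt(201/2)), (-sqrt(201/2), -sqrt(201/2)), (sqrt(201/2), -sqrt(201/2)), (-sqrt(201/2), sqrt(201/2))
  y = x:  xy = x^2 = 201/2  at (sqrt(201/2), sqrt(201/2)) and (-sqrt(201/2), -sqrt(201/2))
  y = -x: xy = -x^2 = -201/2 at (sqrt(201/2), -sqrt(201/2)) and (-sqrt(201/2), sqrt(201/2))
Maximum xy = 201/2 at (sqrt(201/2), sqrt(201/2)) and (-sqrt(201/2), -sqrt(201/2))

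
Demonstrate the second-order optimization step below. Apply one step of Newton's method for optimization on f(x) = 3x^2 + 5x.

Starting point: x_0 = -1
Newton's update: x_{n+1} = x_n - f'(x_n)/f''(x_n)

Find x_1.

f(x) = 3x^2 + 5x
f'(x) = 6x + (5), f''(x) = 6
Newton step: x_1 = x_0 - f'(x_0)/f''(x_0)
f'(-1) = -1
x_1 = -1 - -1/6 = -5/6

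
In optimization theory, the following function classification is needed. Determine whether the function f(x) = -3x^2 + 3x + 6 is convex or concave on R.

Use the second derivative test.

f(x) = -3x^2 + 3x + 6
f'(x) = -6x + 3
f''(x) = -6
Since f''(x) = -6 < 0 for all x, f is concave on R.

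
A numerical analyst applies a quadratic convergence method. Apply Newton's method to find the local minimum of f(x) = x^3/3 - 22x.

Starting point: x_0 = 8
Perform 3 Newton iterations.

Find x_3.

f(x) = x^3/3 - 22x
f'(x) = x^2 - 22, f''(x) = 2x
Newton update: x_{n+1} = x_n - (x_n^2 - 22)/(2*x_n)
Step 1: x_0 = 8, f'=42, f''=16, x_1 = 43/8
Step 2: x_1 = 43/8, f'=441/64, f''=43/4, x_2 = 3257/688
Step 3: x_2 = 3257/688, f'=194481/473344, f''=3257/344, x_3 = 21021617/4481632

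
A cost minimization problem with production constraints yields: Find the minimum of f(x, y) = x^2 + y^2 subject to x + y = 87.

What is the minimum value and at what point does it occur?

Substitute y = 87 - x into f(x,y) = x^2 + y^2:
g(x) = x^2 + (87 - x)^2 = 2x^2 - 174x + 7569
g'(x) = 4x - 174 = 0  =>  x = 87/2
y = 87 - 87/2 = 87/2
Minimum value = (87/2)^2 + (87/2)^2 = 7569/2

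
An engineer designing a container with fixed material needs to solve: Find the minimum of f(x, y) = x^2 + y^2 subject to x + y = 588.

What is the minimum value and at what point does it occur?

Substitute y = 588 - x into f(x,y) = x^2 + y^2:
g(x) = x^2 + (588 - x)^2 = 2x^2 - 1176x + 345744
g'(x) = 4x - 1176 = 0  =>  x = 294
y = 588 - 294 = 294
Minimum value = 294^2 + 294^2 = 172872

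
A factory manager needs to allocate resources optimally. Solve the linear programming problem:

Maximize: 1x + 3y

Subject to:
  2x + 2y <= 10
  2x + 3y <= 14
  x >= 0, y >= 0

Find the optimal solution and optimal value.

Feasible vertices: (0, 0), (0, 14/3), (1, 4), (5, 0)
Objective 1x + 3y at each:
  (0, 0): 0
  (0, 14/3): 14
  (1, 4): 13
  (5, 0): 5
Maximum is 14 at (0, 14/3).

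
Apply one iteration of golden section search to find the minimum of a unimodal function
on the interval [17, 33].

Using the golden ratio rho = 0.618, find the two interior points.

Golden section search on [17, 33].
Golden ratio rho = 0.618 (approx).
Interior points:
  x_1 = 17 + (1-0.618)*16 = 23.1120
  x_2 = 17 + 0.618*16 = 26.8880
Compare f(x_1) and f(x_2) to determine which subinterval to keep.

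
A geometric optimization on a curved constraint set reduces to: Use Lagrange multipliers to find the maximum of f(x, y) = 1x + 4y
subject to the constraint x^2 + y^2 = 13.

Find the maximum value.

Set up Lagrange conditions: grad f = lambda * grad g
  1 = 2*lambda*x
  4 = 2*lambda*y
From these: x/y = 1/4, so x = 1t, y = 4t for some t.
Substitute into constraint: (1t)^2 + (4t)^2 = 13
  t^2 * 17 = 13
  t = sqrt(13/17)
Maximum = 1*x + 4*y = (1^2 + 4^2)*t = 17 * sqrt(13/17) = sqrt(221)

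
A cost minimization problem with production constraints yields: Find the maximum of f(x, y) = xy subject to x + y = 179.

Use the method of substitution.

Substitute y = 179 - x into f(x,y) = xy:
g(x) = x(179 - x) = 179x - x^2
g'(x) = 179 - 2x = 0  =>  x = 179/2
y = 179 - 179/2 = 179/2
Maximum value = (179/2) * (179/2) = 32041/4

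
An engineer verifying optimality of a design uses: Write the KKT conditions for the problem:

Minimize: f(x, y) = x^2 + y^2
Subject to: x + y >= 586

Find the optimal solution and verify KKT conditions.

KKT conditions for min x^2 + y^2 s.t. x + y >= 586:
Stationarity: 2x = mu, 2y = mu
So x = y = mu/2.
Complementary slackness: mu*(x + y - 586) = 0
Primal feasibility: x + y >= 586; dual feasibility: mu >= 0
If mu = 0 then x = y = 0, but 0 + 0 < 586 is infeasible, so the constraint is active.
Constraint active: x + y = 2*(mu/2) = 586 => mu = 586
x = y = 293, f = 171698
Verify: stationarity 2*293 = 586 = mu; primal 293 + 293 = 586 >= 586; dual mu = 586 >= 0; complementary slackness 586*(586 - 586) = 0. All KKT conditions hold.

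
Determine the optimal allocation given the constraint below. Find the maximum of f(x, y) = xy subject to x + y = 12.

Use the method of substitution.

Substitute y = 12 - x into f(x,y) = xy:
g(x) = x(12 - x) = 12x - x^2
g'(x) = 12 - 2x = 0  =>  x = 6
y = 12 - 6 = 6
Maximum value = 6 * 6 = 36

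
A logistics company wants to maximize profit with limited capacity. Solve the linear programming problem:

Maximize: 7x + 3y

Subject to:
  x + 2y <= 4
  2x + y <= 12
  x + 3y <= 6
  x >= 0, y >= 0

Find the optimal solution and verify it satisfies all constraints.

Feasible vertices: (0, 0), (0, 2), (4, 0)
Objective 7x + 3y at each vertex:
  (0, 0): 0
  (0, 2): 6
  (4, 0): 28
Maximum is 28 at (4, 0).
Verify constraints at (x, y) = (4, 0):
  1*4 + 2*0 = 4 <= 4 (active)
  2*4 + 1*0 = 8 <= 12
  1*4 + 3*0 = 4 <= 6
  x = 4 >= 0, y = 0 >= 0. All constraints satisfied.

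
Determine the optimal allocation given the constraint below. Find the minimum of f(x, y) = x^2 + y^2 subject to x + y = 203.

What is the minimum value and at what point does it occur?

Substitute y = 203 - x into f(x,y) = x^2 + y^2:
g(x) = x^2 + (203 - x)^2 = 2x^2 - 406x + 41209
g'(x) = 4x - 406 = 0  =>  x = 203/2
y = 203 - 203/2 = 203/2
Minimum value = (203/2)^2 + (203/2)^2 = 41209/2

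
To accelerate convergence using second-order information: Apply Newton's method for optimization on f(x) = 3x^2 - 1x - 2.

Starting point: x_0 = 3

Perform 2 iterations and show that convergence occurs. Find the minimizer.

f(x) = 3x^2 - 1x - 2, f'(x) = 6x + (-1), f''(x) = 6
Step 1: f'(3) = 17, x_1 = 3 - 17/6 = 1/6
Step 2: f'(1/6) = 0, x_2 = 1/6 (converged)
Newton's method converges in 1 step for quadratics.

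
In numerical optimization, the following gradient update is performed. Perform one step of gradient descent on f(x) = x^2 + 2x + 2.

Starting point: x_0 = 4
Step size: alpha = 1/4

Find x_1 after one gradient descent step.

f(x) = x^2 + 2x + 2
f'(x) = 2x + 2
f'(4) = 2*4 + (2) = 10
x_1 = x_0 - alpha * f'(x_0) = 4 - 1/4 * 10 = 3/2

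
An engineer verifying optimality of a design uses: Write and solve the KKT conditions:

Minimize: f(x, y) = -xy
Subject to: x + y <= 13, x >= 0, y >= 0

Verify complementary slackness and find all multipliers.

Problem: min -xy s.t. x + y <= 13 (multiplier lambda), x >= 0 (mu_x), y >= 0 (mu_y)
KKT stationarity: -y + lambda - mu_x = 0, -x + lambda - mu_y = 0, with lambda, mu_x, mu_y >= 0
Complementary slackness: lambda*(x + y - 13) = 0, mu_x*x = 0, mu_y*y = 0
If lambda = 0: y = -mu_x <= 0 and x = -mu_y <= 0 force x = y = 0 with f = 0; but x = y = 13/2 is feasible with f = -169/4 < 0, so this is not the minimum. Hence lambda > 0 and x + y = 13.
Try x > 0, y > 0 (so mu_x = mu_y = 0): y = lambda, x = lambda => x = y = lambda
x + y = 13 => 2*lambda = 13 => lambda = 13/2
x* = y* = 13/2 > 0, consistent with mu_x = mu_y = 0.
(Any feasible point with x = 0 or y = 0 has f = 0 > -169/4, so the minimum is not on those boundaries.)
min(-xy) = -169/4 (i.e. max xy = 169/4)
Multipliers: lambda = 13/2, mu_x = 0, mu_y = 0
Complementary slackness: lambda*(x + y - 13) = 13/2*(13/2 + 13/2 - 13) = 0, mu_x*x = 0*13/2 = 0, mu_y*y = 0*13/2 = 0. Satisfied.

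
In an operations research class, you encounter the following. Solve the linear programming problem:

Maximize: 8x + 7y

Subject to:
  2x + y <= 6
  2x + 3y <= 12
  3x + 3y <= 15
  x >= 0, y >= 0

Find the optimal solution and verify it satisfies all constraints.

Feasible vertices: (0, 0), (0, 4), (3/2, 3), (3, 0)
Objective 8x + 7y at each vertex:
  (0, 0): 0
  (0, 4): 28
  (3/2, 3): 33
  (3, 0): 24
Maximum is 33 at (3/2, 3).
Verify constraints at (x, y) = (3/2, 3):
  2*(3/2) + 1*3 = 6 <= 6 (active)
  2*(3/2) + 3*3 = 12 <= 12 (active)
  3*(3/2) + 3*3 = 27/2 <= 15
  x = 3/2 >= 0, y = 3 >= 0. All constraints satisfied.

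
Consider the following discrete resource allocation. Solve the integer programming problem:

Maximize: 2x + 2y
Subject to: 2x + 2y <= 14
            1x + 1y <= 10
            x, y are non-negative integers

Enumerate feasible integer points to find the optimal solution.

Constraint 1: 2x + 2y <= 14
Constraint 2: 1x + 1y <= 10
Feasible x range (need y >= 0): 0 <= x <= min(14/2, 10/1) => x in {0, ..., 7}.
Enumerate feasible integer points row by row (the coefficient of y is 2 > 0, so for each x the largest feasible y gives the best value):
  x = 0: y <= min((14 - 2*0)/2, (10 - 1*0)/1) => y in {0, ..., 7}; best 2*0 + 2*7 = 14
  x = 1: y <= min((14 - 2*1)/2, (10 - 1*1)/1) => y in {0, ..., 6}; best 2*1 + 2*6 = 14
  x = 2: y <= min((14 - 2*2)/2, (10 - 1*2)/1) => y in {0, ..., 5}; best 2*2 + 2*5 = 14
  x = 3: y <= min((14 - 2*3)/2, (10 - 1*3)/1) => y in {0, ..., 4}; best 2*3 + 2*4 = 14
  x = 4: y <= min((14 - 2*4)/2, (10 - 1*4)/1) => y in {0, ..., 3}; best 2*4 + 2*3 = 14
  x = 5: y <= min((14 - 2*5)/2, (10 - 1*5)/1) => y in {0, ..., 2}; best 2*5 + 2*2 = 14
  x = 6: y <= min((14 - 2*6)/2, (10 - 1*6)/1) => y in {0, ..., 1}; best 2*6 + 2*1 = 14
  x = 7: y <= min((14 - 2*7)/2, (10 - 1*7)/1) => y in {0}; best 2*7 + 2*0 = 14
The maximum 2x + 2y = 14 is achieved at x = 0, y = 7.
(The same value 14 is also attained at (1, 6), (2, 5), (3, 4), (4, 3), (5, 2), (6, 1), (7, 0).)
Check: 2*0 + 2*7 = 14 <= 14 and 1*0 + 1*7 = 7 <= 10.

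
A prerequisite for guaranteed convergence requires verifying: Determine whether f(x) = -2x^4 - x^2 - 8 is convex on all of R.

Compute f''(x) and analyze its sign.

f(x) = -2x^4 - x^2 - 8
f'(x) = -8x^3 + -2x
f''(x) = -24x^2 + -2
f''(x) = -24x^2 + -2 <= -2 < 0 for all x
Therefore, f is concave on R.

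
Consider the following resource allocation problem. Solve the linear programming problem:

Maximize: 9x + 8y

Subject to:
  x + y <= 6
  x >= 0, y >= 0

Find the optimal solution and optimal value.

The feasible region has vertices at [(0, 0), (6, 0), (0, 6)].
Checking objective 9x + 8y at each vertex:
  (0, 0): 9*0 + 8*0 = 0
  (6, 0): 9*6 + 8*0 = 54
  (0, 6): 9*0 + 8*6 = 48
Maximum is 54 at (6, 0).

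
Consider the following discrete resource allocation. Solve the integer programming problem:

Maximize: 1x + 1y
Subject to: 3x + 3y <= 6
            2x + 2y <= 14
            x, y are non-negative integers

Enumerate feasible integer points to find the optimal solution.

Constraint 1: 3x + 3y <= 6
Constraint 2: 2x + 2y <= 14
Feasible x range (need y >= 0): 0 <= x <= min(6/3, 14/2) => x in {0, ..., 2}.
Enumerate feasible integer points row by row (the coefficient of y is 1 > 0, so for each x the largest feasible y gives the best value):
  x = 0: y <= min((6 - 3*0)/3, (14 - 2*0)/2) => y in {0, ..., 2}; best 1*0 + 1*2 = 2
  x = 1: y <= min((6 - 3*1)/3, (14 - 2*1)/2) => y in {0, ..., 1}; best 1*1 + 1*1 = 2
  x = 2: y <= min((6 - 3*2)/3, (14 - 2*2)/2) => y in {0}; best 1*2 + 1*0 = 2
The maximum 1x + 1y = 2 is achieved at x = 0, y = 2.
(The same value 2 is also attained at (1, 1), (2, 0).)
Check: 3*0 + 3*2 = 6 <= 6 and 2*0 + 2*2 = 4 <= 14.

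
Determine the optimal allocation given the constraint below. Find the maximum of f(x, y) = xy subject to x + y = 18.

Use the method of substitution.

Substitute y = 18 - x into f(x,y) = xy:
g(x) = x(18 - x) = 18x - x^2
g'(x) = 18 - 2x = 0  =>  x = 9
y = 18 - 9 = 9
Maximum value = 9 * 9 = 81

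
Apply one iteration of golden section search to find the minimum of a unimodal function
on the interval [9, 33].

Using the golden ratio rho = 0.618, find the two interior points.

Golden section search on [9, 33].
Golden ratio rho = 0.618 (approx).
Interior points:
  x_1 = 9 + (1-0.618)*24 = 18.1680
  x_2 = 9 + 0.618*24 = 23.8320
Compare f(x_1) and f(x_2) to determine which subinterval to keep.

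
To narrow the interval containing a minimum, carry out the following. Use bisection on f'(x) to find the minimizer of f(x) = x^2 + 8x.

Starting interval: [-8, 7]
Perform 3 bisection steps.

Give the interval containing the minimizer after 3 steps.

Finding critical point of f(x) = x^2 + 8x using bisection on f'(x) = 2x + 8.
f'(x) = 0 when x = -4.
Starting interval: [-8, 7]
Step 1: mid = -1/2, f'(mid) = 7, new interval = [-8, -1/2]
Step 2: mid = -17/4, f'(mid) = -1/2, new interval = [-17/4, -1/2]
Step 3: mid = -19/8, f'(mid) = 13/4, new interval = [-17/4, -19/8]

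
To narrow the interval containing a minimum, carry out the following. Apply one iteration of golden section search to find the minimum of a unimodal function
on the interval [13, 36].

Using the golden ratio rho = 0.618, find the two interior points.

Golden section search on [13, 36].
Golden ratio rho = 0.618 (approx).
Interior points:
  x_1 = 13 + (1-0.618)*23 = 21.7860
  x_2 = 13 + 0.618*23 = 27.2140
Compare f(x_1) and f(x_2) to determine which subinterval to keep.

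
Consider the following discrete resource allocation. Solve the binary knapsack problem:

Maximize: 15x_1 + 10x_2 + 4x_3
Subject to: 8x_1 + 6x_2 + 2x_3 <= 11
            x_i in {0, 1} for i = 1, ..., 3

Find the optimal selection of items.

Items: item 1 (v=15, w=8), item 2 (v=10, w=6), item 3 (v=4, w=2)
Capacity: 11
Checking all 8 subsets (w = total weight, v = total value):
  {}: w = 0, v = 0
  {1}: w = 8, v = 15
  {2}: w = 6, v = 10
  {3}: w = 2, v = 4
  {1, 2}: w = 14 > 11, infeasible
  {1, 3}: w = 10, v = 19
  {2, 3}: w = 8, v = 14
  {1, 2, 3}: w = 16 > 11, infeasible
Best feasible subset: items [1, 3]
Total weight: 10 <= 11, total value: 19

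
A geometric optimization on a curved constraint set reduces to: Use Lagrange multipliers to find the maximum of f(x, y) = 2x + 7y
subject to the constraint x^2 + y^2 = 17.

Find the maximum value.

Set up Lagrange conditions: grad f = lambda * grad g
  2 = 2*lambda*x
  7 = 2*lambda*y
From these: x/y = 2/7, so x = 2t, y = 7t for some t.
Substitute into constraint: (2t)^2 + (7t)^2 = 17
  t^2 * 53 = 17
  t = sqrt(17/53)
Maximum = 2*x + 7*y = (2^2 + 7^2)*t = 53 * sqrt(17/53) = sqrt(901)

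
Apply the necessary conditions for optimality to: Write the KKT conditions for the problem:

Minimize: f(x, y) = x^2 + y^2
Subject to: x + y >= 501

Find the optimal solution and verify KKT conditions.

KKT conditions for min x^2 + y^2 s.t. x + y >= 501:
Stationarity: 2x = mu, 2y = mu
So x = y = mu/2.
Complementary slackness: mu*(x + y - 501) = 0
Primal feasibility: x + y >= 501; dual feasibility: mu >= 0
If mu = 0 then x = y = 0, but 0 + 0 < 501 is infeasible, so the constraint is active.
Constraint active: x + y = 2*(mu/2) = 501 => mu = 501
x = y = 501/2, f = 251001/2
Verify: stationarity 2*(501/2) = 501 = mu; primal 501/2 + 501/2 = 501 >= 501; dual mu = 501 >= 0; complementary slackness 501*(501 - 501) = 0. All KKT conditions hold.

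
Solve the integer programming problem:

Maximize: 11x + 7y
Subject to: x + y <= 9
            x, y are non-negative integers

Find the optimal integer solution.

Objective: 11x + 7y, constraint: x + y <= 9
Coefficient of x is 11 >= coefficient of y is 7, so allocate the entire budget to x.
Optimal: x = 9, y = 0, value = 99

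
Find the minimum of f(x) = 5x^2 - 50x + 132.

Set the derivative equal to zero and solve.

f(x) = 5x^2 - 50x + 132
f'(x) = 10x + (-50) = 0
x = 50/10 = 5
f(5) = 7
Since f''(x) = 10 > 0, this is a minimum.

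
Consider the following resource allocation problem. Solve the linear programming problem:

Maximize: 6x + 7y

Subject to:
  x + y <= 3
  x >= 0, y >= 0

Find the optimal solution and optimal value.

The feasible region has vertices at [(0, 0), (3, 0), (0, 3)].
Checking objective 6x + 7y at each vertex:
  (0, 0): 6*0 + 7*0 = 0
  (3, 0): 6*3 + 7*0 = 18
  (0, 3): 6*0 + 7*3 = 21
Maximum is 21 at (0, 3).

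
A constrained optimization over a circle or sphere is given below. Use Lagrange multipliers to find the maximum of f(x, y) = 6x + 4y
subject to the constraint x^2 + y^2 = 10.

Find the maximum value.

Set up Lagrange conditions: grad f = lambda * grad g
  6 = 2*lambda*x
  4 = 2*lambda*y
From these: x/y = 6/4, so x = 6t, y = 4t for some t.
Substitute into constraint: (6t)^2 + (4t)^2 = 10
  t^2 * 52 = 10
  t = sqrt(10/52)
Maximum = 6*x + 4*y = (6^2 + 4^2)*t = 52 * sqrt(10/52) = sqrt(520)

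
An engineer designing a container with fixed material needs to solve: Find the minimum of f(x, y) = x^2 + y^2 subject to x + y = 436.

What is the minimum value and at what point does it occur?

Substitute y = 436 - x into f(x,y) = x^2 + y^2:
g(x) = x^2 + (436 - x)^2 = 2x^2 - 872x + 190096
g'(x) = 4x - 872 = 0  =>  x = 218
y = 436 - 218 = 218
Minimum value = 218^2 + 218^2 = 95048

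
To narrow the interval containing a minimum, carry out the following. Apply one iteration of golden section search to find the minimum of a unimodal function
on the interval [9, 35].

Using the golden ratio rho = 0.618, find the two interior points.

Golden section search on [9, 35].
Golden ratio rho = 0.618 (approx).
Interior points:
  x_1 = 9 + (1-0.618)*26 = 18.9320
  x_2 = 9 + 0.618*26 = 25.0680
Compare f(x_1) and f(x_2) to determine which subinterval to keep.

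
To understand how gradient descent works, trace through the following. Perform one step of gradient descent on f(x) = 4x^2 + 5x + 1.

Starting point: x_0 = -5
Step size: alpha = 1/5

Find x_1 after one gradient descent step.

f(x) = 4x^2 + 5x + 1
f'(x) = 8x + 5
f'(-5) = 8*-5 + (5) = -35
x_1 = x_0 - alpha * f'(x_0) = -5 - 1/5 * -35 = 2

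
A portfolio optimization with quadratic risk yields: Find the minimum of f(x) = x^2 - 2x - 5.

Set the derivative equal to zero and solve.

f(x) = x^2 - 2x - 5
f'(x) = 2x + (-2) = 0
x = 2/2 = 1
f(1) = -6
Since f''(x) = 2 > 0, this is a minimum.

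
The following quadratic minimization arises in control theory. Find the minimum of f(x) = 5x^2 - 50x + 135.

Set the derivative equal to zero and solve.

f(x) = 5x^2 - 50x + 135
f'(x) = 10x + (-50) = 0
x = 50/10 = 5
f(5) = 10
Since f''(x) = 10 > 0, this is a minimum.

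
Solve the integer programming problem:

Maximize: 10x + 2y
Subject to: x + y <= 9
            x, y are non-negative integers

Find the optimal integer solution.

Objective: 10x + 2y, constraint: x + y <= 9
Coefficient of x is 10 >= coefficient of y is 2, so allocate the entire budget to x.
Optimal: x = 9, y = 0, value = 90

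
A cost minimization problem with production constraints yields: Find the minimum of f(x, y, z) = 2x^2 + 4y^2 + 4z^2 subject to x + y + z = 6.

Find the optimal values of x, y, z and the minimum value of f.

Using Lagrange multipliers on f = 2x^2 + 4y^2 + 4z^2 with constraint x + y + z = 6:
Conditions: 2*2*x = lambda, 2*4*y = lambda, 2*4*z = lambda
So x = lambda/4, y = lambda/8, z = lambda/8
Substituting into constraint: lambda * (1/2) = 6
lambda = 12
x = 3, y = 3/2, z = 3/2
Minimum value = 36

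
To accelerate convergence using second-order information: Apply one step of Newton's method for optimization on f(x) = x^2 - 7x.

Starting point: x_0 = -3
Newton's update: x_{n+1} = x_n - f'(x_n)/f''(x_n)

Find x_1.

f(x) = x^2 - 7x
f'(x) = 2x + (-7), f''(x) = 2
Newton step: x_1 = x_0 - f'(x_0)/f''(x_0)
f'(-3) = -13
x_1 = -3 - -13/2 = 7/2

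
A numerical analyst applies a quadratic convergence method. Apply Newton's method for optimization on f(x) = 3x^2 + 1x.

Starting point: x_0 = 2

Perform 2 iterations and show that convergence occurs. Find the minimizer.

f(x) = 3x^2 + 1x, f'(x) = 6x + (1), f''(x) = 6
Step 1: f'(2) = 13, x_1 = 2 - 13/6 = -1/6
Step 2: f'(-1/6) = 0, x_2 = -1/6 (converged)
Newton's method converges in 1 step for quadratics.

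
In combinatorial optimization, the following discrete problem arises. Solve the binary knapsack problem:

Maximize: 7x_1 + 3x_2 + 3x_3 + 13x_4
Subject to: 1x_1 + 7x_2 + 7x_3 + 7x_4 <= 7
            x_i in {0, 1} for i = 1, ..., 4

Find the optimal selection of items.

Items: item 1 (v=7, w=1), item 2 (v=3, w=7), item 3 (v=3, w=7), item 4 (v=13, w=7)
Capacity: 7
Checking all 16 subsets (w = total weight, v = total value):
  {}: w = 0, v = 0
  {1}: w = 1, v = 7
  {2}: w = 7, v = 3
  {3}: w = 7, v = 3
  {4}: w = 7, v = 13
  {1, 2}: w = 8 > 7, infeasible
  {1, 3}: w = 8 > 7, infeasible
  {1, 4}: w = 8 > 7, infeasible
  {2, 3}: w = 14 > 7, infeasible
  {2, 4}: w = 14 > 7, infeasible
  {3, 4}: w = 14 > 7, infeasible
  {1, 2, 3}: w = 15 > 7, infeasible
  {1, 2, 4}: w = 15 > 7, infeasible
  {1, 3, 4}: w = 15 > 7, infeasible
  {2, 3, 4}: w = 21 > 7, infeasible
  {1, 2, 3, 4}: w = 22 > 7, infeasible
Best feasible subset: items [4]
Total weight: 7 <= 7, total value: 13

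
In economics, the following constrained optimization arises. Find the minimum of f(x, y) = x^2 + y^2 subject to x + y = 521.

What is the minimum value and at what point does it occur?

Substitute y = 521 - x into f(x,y) = x^2 + y^2:
g(x) = x^2 + (521 - x)^2 = 2x^2 - 1042x + 271441
g'(x) = 4x - 1042 = 0  =>  x = 521/2
y = 521 - 521/2 = 521/2
Minimum value = (521/2)^2 + (521/2)^2 = 271441/2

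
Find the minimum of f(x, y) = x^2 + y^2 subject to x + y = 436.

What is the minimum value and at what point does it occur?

Substitute y = 436 - x into f(x,y) = x^2 + y^2:
g(x) = x^2 + (436 - x)^2 = 2x^2 - 872x + 190096
g'(x) = 4x - 872 = 0  =>  x = 218
y = 436 - 218 = 218
Minimum value = 218^2 + 218^2 = 95048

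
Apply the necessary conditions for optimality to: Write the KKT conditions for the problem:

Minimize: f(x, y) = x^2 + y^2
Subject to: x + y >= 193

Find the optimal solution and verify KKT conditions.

KKT conditions for min x^2 + y^2 s.t. x + y >= 193:
Stationarity: 2x = mu, 2y = mu
So x = y = mu/2.
Complementary slackness: mu*(x + y - 193) = 0
Primal feasibility: x + y >= 193; dual feasibility: mu >= 0
If mu = 0 then x = y = 0, but 0 + 0 < 193 is infeasible, so the constraint is active.
Constraint active: x + y = 2*(mu/2) = 193 => mu = 193
x = y = 193/2, f = 37249/2
Verify: stationarity 2*(193/2) = 193 = mu; primal 193/2 + 193/2 = 193 >= 193; dual mu = 193 >= 0; complementary slackness 193*(193 - 193) = 0. All KKT conditions hold.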